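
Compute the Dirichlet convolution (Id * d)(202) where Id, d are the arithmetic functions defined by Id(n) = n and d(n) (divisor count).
(Id * d)(202) = 412

Divisors of 202: [1, 2, 101, 202]. For each d | 202:
  d = 1: Id(1) · d(202/1) = 1 · 4 = 4
  d = 2: Id(2) · d(202/2) = 2 · 2 = 4
  d = 101: Id(101) · d(202/101) = 101 · 2 = 202
  d = 202: Id(202) · d(202/202) = 202 · 1 = 202
Summing: (Id * d)(202) = 4 + 4 + 202 + 202 = 412.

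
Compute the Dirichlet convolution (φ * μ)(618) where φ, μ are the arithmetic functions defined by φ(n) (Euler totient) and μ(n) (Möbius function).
(φ * μ)(618) = 0

Divisors of 618: [1, 2, 3, 6, 103, 206, 309, 618]. For each d | 618:
  d = 1: φ(1) · μ(618/1) = 1 · -1 = -1
  d = 2: φ(2) · μ(618/2) = 1 · 1 = 1
  d = 3: φ(3) · μ(618/3) = 2 · 1 = 2
  d = 6: φ(6) · μ(618/6) = 2 · -1 = -2
  d = 103: φ(103) · μ(618/103) = 102 · 1 = 102
  d = 206: φ(206) · μ(618/206) = 102 · -1 = -102
  d = 309: φ(309) · μ(618/309) = 204 · -1 = -204
  d = 618: φ(618) · μ(618/618) = 204 · 1 = 204
Summing: (φ * μ)(618) = -1 + 1 + 2 + -2 + 102 + -102 + -204 + 204 = 0.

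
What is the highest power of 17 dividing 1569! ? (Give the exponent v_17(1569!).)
v_17(1569!) = 97

Legendre's formula: v_p(n!) = Σ_{k ≥ 1} ⌊n / p^k⌋. For p = 17, n = 1569, the terms are:
  ⌊1569/17^1⌋ = ⌊1569/17⌋ = 92
  ⌊1569/17^2⌋ = ⌊1569/289⌋ = 5
(the next term ⌊1569/17^3⌋ = 0, terminating the sum). Summing: v_17(1569!) = 92 + 5 = 97.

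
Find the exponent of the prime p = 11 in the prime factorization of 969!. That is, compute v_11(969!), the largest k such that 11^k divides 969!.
v_11(969!) = 96

Legendre's formula: v_p(n!) = Σ_{k ≥ 1} ⌊n / p^k⌋. For p = 11, n = 969, the terms are:
  ⌊969/11^1⌋ = ⌊969/11⌋ = 88
  ⌊969/11^2⌋ = ⌊969/121⌋ = 8
(the next term ⌊969/11^3⌋ = 0, terminating the sum). Summing: v_11(969!) = 88 + 8 = 96.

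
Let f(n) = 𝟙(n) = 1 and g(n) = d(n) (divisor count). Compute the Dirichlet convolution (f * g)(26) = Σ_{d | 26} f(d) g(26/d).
(𝟙 * d)(26) = 9

Divisors of 26: [1, 2, 13, 26]. For each d | 26:
  d = 1: 𝟙(1) · d(26/1) = 1 · 4 = 4
  d = 2: 𝟙(2) · d(26/2) = 1 · 2 = 2
  d = 13: 𝟙(13) · d(26/13) = 1 · 2 = 2
  d = 26: 𝟙(26) · d(26/26) = 1 · 1 = 1
Summing: (𝟙 * d)(26) = 4 + 2 + 2 + 1 = 9.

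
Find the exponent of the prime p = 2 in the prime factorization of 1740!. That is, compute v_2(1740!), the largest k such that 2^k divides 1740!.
v_2(1740!) = 1734

Legendre's formula: v_p(n!) = Σ_{k ≥ 1} ⌊n / p^k⌋. For p = 2, n = 1740, the terms are:
  ⌊1740/2^1⌋ = ⌊1740/2⌋ = 870
  ⌊1740/2^2⌋ = ⌊1740/4⌋ = 435
  ⌊1740/2^3⌋ = ⌊1740/8⌋ = 217
  ⌊1740/2^4⌋ = ⌊1740/16⌋ = 108
  ⌊1740/2^5⌋ = ⌊1740/32⌋ = 54
  ⌊1740/2^6⌋ = ⌊1740/64⌋ = 27
  ⌊1740/2^7⌋ = ⌊1740/128⌋ = 13
  ⌊1740/2^8⌋ = ⌊1740/256⌋ = 6
  ⌊1740/2^9⌋ = ⌊1740/512⌋ = 3
  ⌊1740/2^10⌋ = ⌊1740/1024⌋ = 1
(the next term ⌊1740/2^11⌋ = 0, terminating the sum). Summing: v_2(1740!) = 870 + 435 + 217 + 108 + 54 + 27 + 13 + 6 + 3 + 1 = 1734.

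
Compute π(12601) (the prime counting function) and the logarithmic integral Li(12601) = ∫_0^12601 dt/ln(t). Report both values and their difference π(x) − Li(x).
π(12601) = 1505;  Li(12601) ≈ 1524.92;  π(x) − Li(x) ≈ -19.92.

Direct count of primes ≤ 12601 gives π(12601) = 1505. Numerical evaluation of the logarithmic integral gives Li(12601) ≈ 1524.92. The difference π(x) − Li(x) ≈ -19.92 is typically negative for small/moderate x (Li(x) overestimates), though Littlewood's theorem shows this sign changes infinitely often.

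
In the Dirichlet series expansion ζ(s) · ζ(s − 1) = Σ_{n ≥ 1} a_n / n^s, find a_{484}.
σ(484) = 931

In the product (Σ m^0/m^s)(Σ k / k^s) = Σ (Σ_{d | n} d) / n^s, the coefficient of 1/n^s is σ(n) = Σ_{d | n} d. For n = 484, divisors are [1, 2, 4, 11, 22, 44, 121, 242, 484]; summing: σ(484) = 931.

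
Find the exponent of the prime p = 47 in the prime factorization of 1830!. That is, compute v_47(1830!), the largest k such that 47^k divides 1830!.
v_47(1830!) = 38

Legendre's formula: v_p(n!) = Σ_{k ≥ 1} ⌊n / p^k⌋. For p = 47, n = 1830, the terms are:
  ⌊1830/47^1⌋ = ⌊1830/47⌋ = 38
(the next term ⌊1830/47^2⌋ = 0, terminating the sum). Summing: v_47(1830!) = 38 = 38.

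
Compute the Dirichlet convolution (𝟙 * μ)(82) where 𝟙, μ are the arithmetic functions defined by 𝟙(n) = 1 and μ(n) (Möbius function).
(𝟙 * μ)(82) = 0

Divisors of 82: [1, 2, 41, 82]. For each d | 82:
  d = 1: 𝟙(1) · μ(82/1) = 1 · 1 = 1
  d = 2: 𝟙(2) · μ(82/2) = 1 · -1 = -1
  d = 41: 𝟙(41) · μ(82/41) = 1 · -1 = -1
  d = 82: 𝟙(82) · μ(82/82) = 1 · 1 = 1
Summing: (𝟙 * μ)(82) = 1 + -1 + -1 + 1 = 0.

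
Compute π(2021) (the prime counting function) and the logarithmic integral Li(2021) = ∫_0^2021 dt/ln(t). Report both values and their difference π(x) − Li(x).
π(2021) = 306;  Li(2021) ≈ 317.57;  π(x) − Li(x) ≈ -11.57.

Direct count of primes ≤ 2021 gives π(2021) = 306. Numerical evaluation of the logarithmic integral gives Li(2021) ≈ 317.57. The difference π(x) − Li(x) ≈ -11.57 is typically negative for small/moderate x (Li(x) overestimates), though Littlewood's theorem shows this sign changes infinitely often.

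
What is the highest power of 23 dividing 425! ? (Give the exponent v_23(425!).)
v_23(425!) = 18

Legendre's formula: v_p(n!) = Σ_{k ≥ 1} ⌊n / p^k⌋. For p = 23, n = 425, the terms are:
  ⌊425/23^1⌋ = ⌊425/23⌋ = 18
(the next term ⌊425/23^2⌋ = 0, terminating the sum). Summing: v_23(425!) = 18 = 18.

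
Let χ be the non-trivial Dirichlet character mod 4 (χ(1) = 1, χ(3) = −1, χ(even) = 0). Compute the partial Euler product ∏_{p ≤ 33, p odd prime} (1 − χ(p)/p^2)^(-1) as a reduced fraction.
∏ = 70163108671177093/76623095660544000

The odd primes p ≤ 33 are [3, 5, 7, 11, 13, 17, 19, 23, 29, 31]. For each, χ(p) = 1 if p ≡ 1 mod 4, χ(p) = −1 if p ≡ 3 mod 4. Taking (1 − χ(p)/p^2)^(-1) = p^2/(p^2 − χ(p)): (1 − (-1)/3^2)^(-1) · (1 − (1)/5^2)^(-1) · (1 − (-1)/7^2)^(-1) · (1 − (-1)/11^2)^(-1) · (1 − (1)/13^2)^(-1) · (1 − (1)/17^2)^(-1) · (1 − (-1)/19^2)^(-1) · (1 − (-1)/23^2)^(-1) · (1 − (1)/29^2)^(-1) · (1 − (-1)/31^2)^(-1) = 70163108671177093/76623095660544000.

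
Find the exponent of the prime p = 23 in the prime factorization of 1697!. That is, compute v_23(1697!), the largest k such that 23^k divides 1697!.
v_23(1697!) = 76

Legendre's formula: v_p(n!) = Σ_{k ≥ 1} ⌊n / p^k⌋. For p = 23, n = 1697, the terms are:
  ⌊1697/23^1⌋ = ⌊1697/23⌋ = 73
  ⌊1697/23^2⌋ = ⌊1697/529⌋ = 3
(the next term ⌊1697/23^3⌋ = 0, terminating the sum). Summing: v_23(1697!) = 73 + 3 = 76.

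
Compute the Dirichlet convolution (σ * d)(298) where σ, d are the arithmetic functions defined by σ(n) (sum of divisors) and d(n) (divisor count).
(σ * d)(298) = 760

Divisors of 298: [1, 2, 149, 298]. For each d | 298:
  d = 1: σ(1) · d(298/1) = 1 · 4 = 4
  d = 2: σ(2) · d(298/2) = 3 · 2 = 6
  d = 149: σ(149) · d(298/149) = 150 · 2 = 300
  d = 298: σ(298) · d(298/298) = 450 · 1 = 450
Summing: (σ * d)(298) = 4 + 6 + 300 + 450 = 760.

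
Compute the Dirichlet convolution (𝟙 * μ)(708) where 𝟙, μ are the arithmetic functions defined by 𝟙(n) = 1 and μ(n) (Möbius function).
(𝟙 * μ)(708) = 0

Divisors of 708: [1, 2, 3, 4, 6, 12, 59, 118, 177, 236, 354, 708]. For each d | 708:
  d = 1: 𝟙(1) · μ(708/1) = 1 · 0 = 0
  d = 2: 𝟙(2) · μ(708/2) = 1 · -1 = -1
  d = 3: 𝟙(3) · μ(708/3) = 1 · 0 = 0
  d = 4: 𝟙(4) · μ(708/4) = 1 · 1 = 1
  d = 6: 𝟙(6) · μ(708/6) = 1 · 1 = 1
  d = 12: 𝟙(12) · μ(708/12) = 1 · -1 = -1
  d = 59: 𝟙(59) · μ(708/59) = 1 · 0 = 0
  d = 118: 𝟙(118) · μ(708/118) = 1 · 1 = 1
  d = 177: 𝟙(177) · μ(708/177) = 1 · 0 = 0
  d = 236: 𝟙(236) · μ(708/236) = 1 · -1 = -1
  d = 354: 𝟙(354) · μ(708/354) = 1 · -1 = -1
  d = 708: 𝟙(708) · μ(708/708) = 1 · 1 = 1
Summing: (𝟙 * μ)(708) = 0 + -1 + 0 + 1 + 1 + -1 + 0 + 1 + 0 + -1 + -1 + 1 = 0.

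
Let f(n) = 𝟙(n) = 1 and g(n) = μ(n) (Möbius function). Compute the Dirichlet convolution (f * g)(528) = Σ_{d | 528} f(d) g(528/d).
(𝟙 * μ)(528) = 0

Divisors of 528: [1, 2, 3, 4, 6, 8, 11, 12, 16, 22, 24, 33, 44, 48, 66, 88, 132, 176, 264, 528]. For each d | 528:
  d = 1: 𝟙(1) · μ(528/1) = 1 · 0 = 0
  d = 2: 𝟙(2) · μ(528/2) = 1 · 0 = 0
  d = 3: 𝟙(3) · μ(528/3) = 1 · 0 = 0
  d = 4: 𝟙(4) · μ(528/4) = 1 · 0 = 0
  d = 6: 𝟙(6) · μ(528/6) = 1 · 0 = 0
  d = 8: 𝟙(8) · μ(528/8) = 1 · -1 = -1
  d = 11: 𝟙(11) · μ(528/11) = 1 · 0 = 0
  d = 12: 𝟙(12) · μ(528/12) = 1 · 0 = 0
  d = 16: 𝟙(16) · μ(528/16) = 1 · 1 = 1
  d = 22: 𝟙(22) · μ(528/22) = 1 · 0 = 0
  d = 24: 𝟙(24) · μ(528/24) = 1 · 1 = 1
  d = 33: 𝟙(33) · μ(528/33) = 1 · 0 = 0
  d = 44: 𝟙(44) · μ(528/44) = 1 · 0 = 0
  d = 48: 𝟙(48) · μ(528/48) = 1 · -1 = -1
  d = 66: 𝟙(66) · μ(528/66) = 1 · 0 = 0
  d = 88: 𝟙(88) · μ(528/88) = 1 · 1 = 1
  d = 132: 𝟙(132) · μ(528/132) = 1 · 0 = 0
  d = 176: 𝟙(176) · μ(528/176) = 1 · -1 = -1
  d = 264: 𝟙(264) · μ(528/264) = 1 · -1 = -1
  d = 528: 𝟙(528) · μ(528/528) = 1 · 1 = 1
Summing: (𝟙 * μ)(528) = 0 + 0 + 0 + 0 + 0 + -1 + 0 + 0 + 1 + 0 + 1 + 0 + 0 + -1 + 0 + 1 + 0 + -1 + -1 + 1 = 0.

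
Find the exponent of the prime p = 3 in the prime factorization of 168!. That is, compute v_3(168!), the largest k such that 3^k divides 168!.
v_3(168!) = 82

Legendre's formula: v_p(n!) = Σ_{k ≥ 1} ⌊n / p^k⌋. For p = 3, n = 168, the terms are:
  ⌊168/3^1⌋ = ⌊168/3⌋ = 56
  ⌊168/3^2⌋ = ⌊168/9⌋ = 18
  ⌊168/3^3⌋ = ⌊168/27⌋ = 6
  ⌊168/3^4⌋ = ⌊168/81⌋ = 2
(the next term ⌊168/3^5⌋ = 0, terminating the sum). Summing: v_3(168!) = 56 + 18 + 6 + 2 = 82.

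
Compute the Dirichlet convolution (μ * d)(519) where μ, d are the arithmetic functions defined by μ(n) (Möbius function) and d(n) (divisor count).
(μ * d)(519) = 1

Divisors of 519: [1, 3, 173, 519]. For each d | 519:
  d = 1: μ(1) · d(519/1) = 1 · 4 = 4
  d = 3: μ(3) · d(519/3) = -1 · 2 = -2
  d = 173: μ(173) · d(519/173) = -1 · 2 = -2
  d = 519: μ(519) · d(519/519) = 1 · 1 = 1
Summing: (μ * d)(519) = 4 + -2 + -2 + 1 = 1.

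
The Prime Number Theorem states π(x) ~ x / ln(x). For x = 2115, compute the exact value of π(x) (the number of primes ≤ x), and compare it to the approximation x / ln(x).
π(2115) = 319;  x/ln(x) ≈ 276.22;  relative error ≈ 13.41%.

Directly count primes up to 2115: π(2115) = 319. The PNT approximation gives 2115/ln(2115) ≈ 2115/7.65681 ≈ 276.22. Relative error (π(x) − x/ln(x)) / π(x) ≈ 13.41%; the approximation is known to undercount slightly (Li(x) is a better estimate).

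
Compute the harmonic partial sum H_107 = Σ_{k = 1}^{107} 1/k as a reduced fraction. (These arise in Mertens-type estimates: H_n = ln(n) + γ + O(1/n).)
H_107 = 81560682312293522125469128981858530591444536467/15521442759214556458772607587176753329489754560

Direct summation: H_107 = 1 + 1/2 + ... + 1/107. The least common denominator is lcm(1, ..., 107) = 77607213796072782293863037935883766647448772800; over this denominator the numerator is 77607213796072782293863037935883766647448772800 + 38803606898036391146931518967941883323724386400 + 25869071265357594097954345978627922215816257600 + 19401803449018195573465759483970941661862193200 + 15521442759214556458772607587176753329489754560 + 12934535632678797048977172989313961107908128800 + 11086744828010397470551862562269109521064110400 + 9700901724509097786732879741985470830931096600 + 8623023755119198032651448659542640738605419200 + 7760721379607278229386303793588376664744877280 + 7055201254188434753987548903262160604313524800 + 6467267816339398524488586494656980553954064400 + 5969785676620983253374079841221828203649905600 + 5543372414005198735275931281134554760532055200 + 5173814253071518819590869195725584443163251520 + 4850450862254548893366439870992735415465548300 + 4565130223298398958462531643287280391026398400 + 4311511877559599016325724329771320369302709600 + 4084590199793304331255949365046514034076251200 + 3880360689803639114693151896794188332372438640 + 3695581609336799156850620854089703173688036800 + 3527600627094217376993774451631080302156762400 + 3374226686785773143211436431994946375976033600 + 3233633908169699262244293247328490276977032200 + 3104288551842911291754521517435350665897950912 + 2984892838310491626687039920610914101824952800 + 2874341251706399344217149553180880246201806400 + 2771686207002599367637965640567277380266027600 + 2676110820554233872202173721927026436118923200 + 2586907126535759409795434597862792221581625760 + 2503458509550734912705259288254315053143508800 + 2425225431127274446683219935496367707732774150 + 2351733751396144917995849634420720201437841600 + 2282565111649199479231265821643640195513199200 + 2217348965602079494110372512453821904212822080 + 2155755938779799508162862164885660184651354800 + 2097492264758723845780082106375236936417534400 + 2042295099896652165627974682523257017038125600 + 1989928558873661084458026613740609401216635200 + 1940180344901819557346575948397094166186219320 + 1892858873074945909606415559411799186523140800 + 1847790804668399578425310427044851586844018400 + 1804818925490064704508442742694971317382529600 + 1763800313547108688496887225815540151078381200 + 1724604751023839606530289731908528147721083840 + 1687113343392886571605718215997473187988016800 + 1651217314810059197741766764593271630796782400 + 1616816954084849631122146623664245138488516100 + 1583820689715771067221694651752729931580587200 + 1552144275921455645877260758717675332948975456 + 1521710074432799652820843881095760130342132800 + 1492446419155245813343519960305457050912476400 + 1464287052756090231959679961054410691461297600 + 1437170625853199672108574776590440123100903200 + 1411040250837686950797509780652432120862704960 + 1385843103501299683818982820283638690133013800 + 1361530066597768110418649788348838011358750400 + 1338055410277116936101086860963513218059461600 + 1315376505018182750743441320947182485549979200 + 1293453563267879704897717298931396110790812880 + 1272249406492996431046935048129242076187684800 + 1251729254775367456352629644127157526571754400 + 1231860536445599718950206951363234391229345600 + 1212612715563637223341609967748183853866387075 + 1193957135324196650674815968244365640729981120 + 1175866875698072458997924817210360100718920800 + 1158316623821981825281537879640056218618638400 + 1141282555824599739615632910821820097756599600 + 1124742228928591047737145477331648791992011200 + 1108674482801039747055186256226910952106411040 + 1093059349240461722448775182195546009118996800 + 1077877969389899754081431082442830092325677400 + 1063112517754421675258397779943613241745873600 + 1048746132379361922890041053187618468208767200 + 1034762850614303763918173839145116888632650304 + 1021147549948326082813987341261628508519062800 + 1007885893455490679141078414751737229187646400 + 994964279436830542229013306870304700608317600 + 982369794886997244226114404251693248701883200 + 970090172450909778673287974198547083093109660 + 958113750568799781405716517726960082067268800 + 946429436537472954803207779705899593261570400 + 935026672241840750528470336576912851174081600 + 923895402334199789212655213522425793422009200 + 913026044659679791692506328657456078205279680 + 902409462745032352254221371347485658691264800 + 892036940184744624067391240642342145372974400 + 881900156773554344248443612907770075539190600 + 871991166248008789818685819504311984802795200 + 862302375511919803265144865954264073860541920 + 852826525231569036196297120174546886235700800 + 843556671696443285802859107998736593994008400 + 834486169850244970901753096084771684381169600 + 825608657405029598870883382296635815398391200 + 816918039958660866251189873009302806815250240 + 808408477042424815561073311832122569244258050 + 800074369031678167977969463256533676777822400 + 791910344857885533610847325876364965790293600 + 783911250465381639331949878140240067145947200 + 776072137960727822938630379358837666474487728 + 768388255406661210830327108276076897499492800 + 760855037216399826410421940547880065171066400 + 753468095107502740717116873163920064538337600 + 746223209577622906671759980152728525456238200 + 739116321867359831370124170817940634737607360 + 732143526378045115979839980527205345730648800 + 725301063514698899942645214354053893901390400 = 407803411561467610627345644909292652957222682335, so H_107 = 407803411561467610627345644909292652957222682335/77607213796072782293863037935883766647448772800; reducing by gcd(407803411561467610627345644909292652957222682335, 77607213796072782293863037935883766647448772800) = 5 gives 81560682312293522125469128981858530591444536467/15521442759214556458772607587176753329489754560 ≈ 5.25471. (The PNT-adjacent estimate ln(107) + γ ≈ 5.25004 matches within O(1/n).)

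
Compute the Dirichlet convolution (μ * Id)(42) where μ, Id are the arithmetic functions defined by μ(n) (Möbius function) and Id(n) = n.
(μ * Id)(42) = 12

Divisors of 42: [1, 2, 3, 6, 7, 14, 21, 42]. For each d | 42:
  d = 1: μ(1) · Id(42/1) = 1 · 42 = 42
  d = 2: μ(2) · Id(42/2) = -1 · 21 = -21
  d = 3: μ(3) · Id(42/3) = -1 · 14 = -14
  d = 6: μ(6) · Id(42/6) = 1 · 7 = 7
  d = 7: μ(7) · Id(42/7) = -1 · 6 = -6
  d = 14: μ(14) · Id(42/14) = 1 · 3 = 3
  d = 21: μ(21) · Id(42/21) = 1 · 2 = 2
  d = 42: μ(42) · Id(42/42) = -1 · 1 = -1
Summing: (μ * Id)(42) = 42 + -21 + -14 + 7 + -6 + 3 + 2 + -1 = 12.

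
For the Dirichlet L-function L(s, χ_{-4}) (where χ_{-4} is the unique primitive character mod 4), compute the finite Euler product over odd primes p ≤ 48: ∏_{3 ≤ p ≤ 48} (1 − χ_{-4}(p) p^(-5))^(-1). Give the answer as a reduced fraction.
∏ = 7508883803148623376075754946450365737429310788606076172798130278074505/7537845509642297199917174706861149114875564283464393121061743521431552

The odd primes p ≤ 48 are [3, 5, 7, 11, 13, 17, 19, 23, 29, 31, 37, 41, 43, 47]. For each, χ(p) = 1 if p ≡ 1 mod 4, χ(p) = −1 if p ≡ 3 mod 4. Taking (1 − χ(p)/p^5)^(-1) = p^5/(p^5 − χ(p)): (1 − (-1)/3^5)^(-1) · (1 − (1)/5^5)^(-1) · (1 − (-1)/7^5)^(-1) · (1 − (-1)/11^5)^(-1) · (1 − (1)/13^5)^(-1) · (1 − (1)/17^5)^(-1) · (1 − (-1)/19^5)^(-1) · (1 − (-1)/23^5)^(-1) · (1 − (1)/29^5)^(-1) · (1 − (-1)/31^5)^(-1) · (1 − (1)/37^5)^(-1) · (1 − (1)/41^5)^(-1) · (1 − (-1)/43^5)^(-1) · (1 − (-1)/47^5)^(-1) = 7508883803148623376075754946450365737429310788606076172798130278074505/7537845509642297199917174706861149114875564283464393121061743521431552.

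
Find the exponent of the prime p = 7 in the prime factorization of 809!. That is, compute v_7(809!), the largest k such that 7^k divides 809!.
v_7(809!) = 133

Legendre's formula: v_p(n!) = Σ_{k ≥ 1} ⌊n / p^k⌋. For p = 7, n = 809, the terms are:
  ⌊809/7^1⌋ = ⌊809/7⌋ = 115
  ⌊809/7^2⌋ = ⌊809/49⌋ = 16
  ⌊809/7^3⌋ = ⌊809/343⌋ = 2
(the next term ⌊809/7^4⌋ = 0, terminating the sum). Summing: v_7(809!) = 115 + 16 + 2 = 133.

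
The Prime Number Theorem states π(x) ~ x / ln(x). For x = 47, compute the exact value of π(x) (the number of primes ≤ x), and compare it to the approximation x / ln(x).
π(47) = 15;  x/ln(x) ≈ 12.21;  relative error ≈ 18.62%.

Directly count primes up to 47: π(47) = 15. The PNT approximation gives 47/ln(47) ≈ 47/3.85015 ≈ 12.21. Relative error (π(x) − x/ln(x)) / π(x) ≈ 18.62%; the approximation is known to undercount slightly (Li(x) is a better estimate).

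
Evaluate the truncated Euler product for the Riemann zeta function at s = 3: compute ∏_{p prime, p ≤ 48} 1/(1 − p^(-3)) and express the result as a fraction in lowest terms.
∏ = 1417934272824755236225375034446860319/1179638474528270622029363943840940032

The primes p ≤ 48 are [2, 3, 5, 7, 11, 13, 17, 19, 23, 29, 31, 37, 41, 43, 47]. For each prime, (1 − 1/p^3)^(-1) = p^3 / (p^3 − 1). The product is (1 − 1/2^3)^(-1), (1 − 1/3^3)^(-1), (1 − 1/5^3)^(-1), (1 − 1/7^3)^(-1), (1 − 1/11^3)^(-1), (1 − 1/13^3)^(-1), (1 − 1/17^3)^(-1), (1 − 1/19^3)^(-1), (1 − 1/23^3)^(-1), (1 − 1/29^3)^(-1), (1 − 1/31^3)^(-1), (1 − 1/37^3)^(-1), (1 − 1/41^3)^(-1), (1 − 1/43^3)^(-1), (1 − 1/47^3)^(-1) = ∏ p^3 / (p^3 − 1) = 1417934272824755236225375034446860319/1179638474528270622029363943840940032.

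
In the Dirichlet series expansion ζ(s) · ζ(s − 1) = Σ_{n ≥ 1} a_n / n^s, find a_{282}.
σ(282) = 576

In the product (Σ m^0/m^s)(Σ k / k^s) = Σ (Σ_{d | n} d) / n^s, the coefficient of 1/n^s is σ(n) = Σ_{d | n} d. For n = 282, divisors are [1, 2, 3, 6, 47, 94, 141, 282]; summing: σ(282) = 576.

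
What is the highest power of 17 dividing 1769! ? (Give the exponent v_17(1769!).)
v_17(1769!) = 110

Legendre's formula: v_p(n!) = Σ_{k ≥ 1} ⌊n / p^k⌋. For p = 17, n = 1769, the terms are:
  ⌊1769/17^1⌋ = ⌊1769/17⌋ = 104
  ⌊1769/17^2⌋ = ⌊1769/289⌋ = 6
(the next term ⌊1769/17^3⌋ = 0, terminating the sum). Summing: v_17(1769!) = 104 + 6 = 110.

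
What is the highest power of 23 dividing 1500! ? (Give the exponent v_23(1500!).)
v_23(1500!) = 67

Legendre's formula: v_p(n!) = Σ_{k ≥ 1} ⌊n / p^k⌋. For p = 23, n = 1500, the terms are:
  ⌊1500/23^1⌋ = ⌊1500/23⌋ = 65
  ⌊1500/23^2⌋ = ⌊1500/529⌋ = 2
(the next term ⌊1500/23^3⌋ = 0, terminating the sum). Summing: v_23(1500!) = 65 + 2 = 67.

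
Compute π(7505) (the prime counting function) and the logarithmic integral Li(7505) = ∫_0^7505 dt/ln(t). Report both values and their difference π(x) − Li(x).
π(7505) = 950;  Li(7505) ≈ 971.14;  π(x) − Li(x) ≈ -21.14.

Direct count of primes ≤ 7505 gives π(7505) = 950. Numerical evaluation of the logarithmic integral gives Li(7505) ≈ 971.14. The difference π(x) − Li(x) ≈ -21.14 is typically negative for small/moderate x (Li(x) overestimates), though Littlewood's theorem shows this sign changes infinitely often.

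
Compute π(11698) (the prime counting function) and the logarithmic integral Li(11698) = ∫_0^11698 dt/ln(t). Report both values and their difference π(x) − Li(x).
π(11698) = 1403;  Li(11698) ≈ 1428.90;  π(x) − Li(x) ≈ -25.90.

Direct count of primes ≤ 11698 gives π(11698) = 1403. Numerical evaluation of the logarithmic integral gives Li(11698) ≈ 1428.90. The difference π(x) − Li(x) ≈ -25.90 is typically negative for small/moderate x (Li(x) overestimates), though Littlewood's theorem shows this sign changes infinitely often.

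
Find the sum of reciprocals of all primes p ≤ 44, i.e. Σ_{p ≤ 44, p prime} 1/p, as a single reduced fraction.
Σ 1/p = 21460568175640361/13082761331670030

π(44) = 14, so the primes ≤ 44 are [2, 3, 5, 7, 11, 13, 17, 19, 23, 29, 31, 37, 41, 43]. Summing 1/p over these primes: 21460568175640361/13082761331670030 ≈ 1.6404. Mertens estimate ln ln(44) + 0.2615 ≈ 1.5923.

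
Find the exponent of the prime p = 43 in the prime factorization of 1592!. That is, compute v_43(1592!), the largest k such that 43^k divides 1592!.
v_43(1592!) = 37

Legendre's formula: v_p(n!) = Σ_{k ≥ 1} ⌊n / p^k⌋. For p = 43, n = 1592, the terms are:
  ⌊1592/43^1⌋ = ⌊1592/43⌋ = 37
(the next term ⌊1592/43^2⌋ = 0, terminating the sum). Summing: v_43(1592!) = 37 = 37.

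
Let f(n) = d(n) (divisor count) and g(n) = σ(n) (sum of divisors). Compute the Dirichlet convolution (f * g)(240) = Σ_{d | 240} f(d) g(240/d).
(d * σ)(240) = 4752

Divisors of 240: [1, 2, 3, 4, 5, 6, 8, 10, 12, 15, 16, 20, 24, 30, 40, 48, 60, 80, 120, 240]. For each d | 240:
  d = 1: d(1) · σ(240/1) = 1 · 744 = 744
  d = 2: d(2) · σ(240/2) = 2 · 360 = 720
  d = 3: d(3) · σ(240/3) = 2 · 186 = 372
  d = 4: d(4) · σ(240/4) = 3 · 168 = 504
  d = 5: d(5) · σ(240/5) = 2 · 124 = 248
  d = 6: d(6) · σ(240/6) = 4 · 90 = 360
  d = 8: d(8) · σ(240/8) = 4 · 72 = 288
  d = 10: d(10) · σ(240/10) = 4 · 60 = 240
  d = 12: d(12) · σ(240/12) = 6 · 42 = 252
  d = 15: d(15) · σ(240/15) = 4 · 31 = 124
  d = 16: d(16) · σ(240/16) = 5 · 24 = 120
  d = 20: d(20) · σ(240/20) = 6 · 28 = 168
  d = 24: d(24) · σ(240/24) = 8 · 18 = 144
  d = 30: d(30) · σ(240/30) = 8 · 15 = 120
  d = 40: d(40) · σ(240/40) = 8 · 12 = 96
  d = 48: d(48) · σ(240/48) = 10 · 6 = 60
  d = 60: d(60) · σ(240/60) = 12 · 7 = 84
  d = 80: d(80) · σ(240/80) = 10 · 4 = 40
  d = 120: d(120) · σ(240/120) = 16 · 3 = 48
  d = 240: d(240) · σ(240/240) = 20 · 1 = 20
Summing: (d * σ)(240) = 744 + 720 + 372 + 504 + 248 + 360 + 288 + 240 + 252 + 124 + 120 + 168 + 144 + 120 + 96 + 60 + 84 + 40 + 48 + 20 = 4752.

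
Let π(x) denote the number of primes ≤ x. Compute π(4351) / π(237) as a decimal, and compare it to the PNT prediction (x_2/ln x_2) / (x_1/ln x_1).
π(4351)/π(237) = 594/51 ≈ 11.6471;  PNT prediction ≈ 11.9819.

π(237) = 51 and π(4351) = 594, so π(4351)/π(237) ≈ 11.6471. The PNT-predicted ratio is (4351/ln(4351)) / (237/ln(237)) ≈ 11.9819. The two agree to within a few percent, as expected.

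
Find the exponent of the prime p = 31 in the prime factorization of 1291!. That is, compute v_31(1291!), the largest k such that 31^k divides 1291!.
v_31(1291!) = 42

Legendre's formula: v_p(n!) = Σ_{k ≥ 1} ⌊n / p^k⌋. For p = 31, n = 1291, the terms are:
  ⌊1291/31^1⌋ = ⌊1291/31⌋ = 41
  ⌊1291/31^2⌋ = ⌊1291/961⌋ = 1
(the next term ⌊1291/31^3⌋ = 0, terminating the sum). Summing: v_31(1291!) = 41 + 1 = 42.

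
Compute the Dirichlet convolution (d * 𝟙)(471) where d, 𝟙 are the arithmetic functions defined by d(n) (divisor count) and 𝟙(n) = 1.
(d * 𝟙)(471) = 9

Divisors of 471: [1, 3, 157, 471]. For each d | 471:
  d = 1: d(1) · 𝟙(471/1) = 1 · 1 = 1
  d = 3: d(3) · 𝟙(471/3) = 2 · 1 = 2
  d = 157: d(157) · 𝟙(471/157) = 2 · 1 = 2
  d = 471: d(471) · 𝟙(471/471) = 4 · 1 = 4
Summing: (d * 𝟙)(471) = 1 + 2 + 2 + 4 = 9.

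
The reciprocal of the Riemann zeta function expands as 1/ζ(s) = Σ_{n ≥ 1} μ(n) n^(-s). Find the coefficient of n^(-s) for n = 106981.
μ(106981) = 1

Factor n = 106981 = 7 · 17 · 29 · 31. μ(n) = 0 if any exponent ≥ 2 (not squarefree); otherwise μ(n) = (−1)^{ω(n)} where ω(n) is the number of distinct prime factors. Applying: μ(106981) = 1.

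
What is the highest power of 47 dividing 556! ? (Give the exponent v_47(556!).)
v_47(556!) = 11

Legendre's formula: v_p(n!) = Σ_{k ≥ 1} ⌊n / p^k⌋. For p = 47, n = 556, the terms are:
  ⌊556/47^1⌋ = ⌊556/47⌋ = 11
(the next term ⌊556/47^2⌋ = 0, terminating the sum). Summing: v_47(556!) = 11 = 11.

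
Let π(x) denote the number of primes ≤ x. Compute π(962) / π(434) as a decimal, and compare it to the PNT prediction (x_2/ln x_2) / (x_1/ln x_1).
π(962)/π(434) = 162/84 ≈ 1.9286;  PNT prediction ≈ 1.9597.

π(434) = 84 and π(962) = 162, so π(962)/π(434) ≈ 1.9286. The PNT-predicted ratio is (962/ln(962)) / (434/ln(434)) ≈ 1.9597. The two agree to within a few percent, as expected.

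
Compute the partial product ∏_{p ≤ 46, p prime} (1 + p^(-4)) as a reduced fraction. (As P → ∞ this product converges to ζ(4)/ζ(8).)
∏ = 9797980044774469102330603903164632306176249714317508104704/9089648120265456627180951239843248289566061362769110535625

The primes p ≤ 46 are [2, 3, 5, 7, 11, 13, 17, 19, 23, 29, 31, 37, 41, 43]. For each, (1 + 1/p^4) = (p^4 + 1)/p^4. Multiplying these fractions over p ∈ [2, 3, 5, 7, 11, 13, 17, 19, 23, 29, 31, 37, 41, 43] gives 9797980044774469102330603903164632306176249714317508104704/9089648120265456627180951239843248289566061362769110535625. (In the limit P → ∞ this tends to ζ(4)/ζ(8).)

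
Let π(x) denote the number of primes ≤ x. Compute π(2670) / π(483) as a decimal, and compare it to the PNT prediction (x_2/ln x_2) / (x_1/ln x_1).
π(2670)/π(483) = 386/92 ≈ 4.1957;  PNT prediction ≈ 4.3300.

π(483) = 92 and π(2670) = 386, so π(2670)/π(483) ≈ 4.1957. The PNT-predicted ratio is (2670/ln(2670)) / (483/ln(483)) ≈ 4.3300. The two agree to within a few percent, as expected.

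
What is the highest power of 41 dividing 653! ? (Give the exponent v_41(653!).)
v_41(653!) = 15

Legendre's formula: v_p(n!) = Σ_{k ≥ 1} ⌊n / p^k⌋. For p = 41, n = 653, the terms are:
  ⌊653/41^1⌋ = ⌊653/41⌋ = 15
(the next term ⌊653/41^2⌋ = 0, terminating the sum). Summing: v_41(653!) = 15 = 15.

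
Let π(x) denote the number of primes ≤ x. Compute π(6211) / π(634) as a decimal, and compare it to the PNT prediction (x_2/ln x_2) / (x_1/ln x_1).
π(6211)/π(634) = 808/115 ≈ 7.0261;  PNT prediction ≈ 7.2369.

π(634) = 115 and π(6211) = 808, so π(6211)/π(634) ≈ 7.0261. The PNT-predicted ratio is (6211/ln(6211)) / (634/ln(634)) ≈ 7.2369. The two agree to within a few percent, as expected.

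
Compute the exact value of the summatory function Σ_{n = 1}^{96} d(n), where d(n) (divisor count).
Σ_{n ≤ 96} d(n) = 459

Compute d(n) for each 1 ≤ n ≤ 96: d(1) = 1, d(2) = 2, d(3) = 2, d(4) = 3, d(5) = 2, d(6) = 4, d(7) = 2, d(8) = 4, d(9) = 3, d(10) = 4, d(11) = 2, d(12) = 6, d(13) = 2, d(14) = 4, d(15) = 4, d(16) = 5, d(17) = 2, d(18) = 6, d(19) = 2, d(20) = 6, d(21) = 4, d(22) = 4, d(23) = 2, d(24) = 8, d(25) = 3, d(26) = 4, d(27) = 4, d(28) = 6, d(29) = 2, d(30) = 8, d(31) = 2, d(32) = 6, d(33) = 4, d(34) = 4, d(35) = 4, d(36) = 9, d(37) = 2, d(38) = 4, d(39) = 4, d(40) = 8, d(41) = 2, d(42) = 8, d(43) = 2, d(44) = 6, d(45) = 6, d(46) = 4, d(47) = 2, d(48) = 10, d(49) = 3, d(50) = 6, d(51) = 4, d(52) = 6, d(53) = 2, d(54) = 8, d(55) = 4, d(56) = 8, d(57) = 4, d(58) = 4, d(59) = 2, d(60) = 12, d(61) = 2, d(62) = 4, d(63) = 6, d(64) = 7, d(65) = 4, d(66) = 8, d(67) = 2, d(68) = 6, d(69) = 4, d(70) = 8, d(71) = 2, d(72) = 12, d(73) = 2, d(74) = 4, d(75) = 6, d(76) = 6, d(77) = 4, d(78) = 8, d(79) = 2, d(80) = 10, d(81) = 5, d(82) = 4, d(83) = 2, d(84) = 12, d(85) = 4, d(86) = 4, d(87) = 4, d(88) = 8, d(89) = 2, d(90) = 12, d(91) = 4, d(92) = 6, d(93) = 4, d(94) = 4, d(95) = 4, d(96) = 12. Summing all 96 values: 459. (Dirichlet's divisor formula: Σ_{n ≤ x} d(n) = x ln(x) + (2γ − 1) x + O(√x). For x = 96, the asymptotic estimate is ≈ 453.00.)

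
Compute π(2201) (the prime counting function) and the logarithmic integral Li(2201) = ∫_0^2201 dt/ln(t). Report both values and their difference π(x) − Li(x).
π(2201) = 327;  Li(2201) ≈ 341.09;  π(x) − Li(x) ≈ -14.09.

Direct count of primes ≤ 2201 gives π(2201) = 327. Numerical evaluation of the logarithmic integral gives Li(2201) ≈ 341.09. The difference π(x) − Li(x) ≈ -14.09 is typically negative for small/moderate x (Li(x) overestimates), though Littlewood's theorem shows this sign changes infinitely often.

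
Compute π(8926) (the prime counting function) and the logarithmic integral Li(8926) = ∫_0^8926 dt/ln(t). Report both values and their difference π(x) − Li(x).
π(8926) = 1109;  Li(8926) ≈ 1128.82;  π(x) − Li(x) ≈ -19.82.

Direct count of primes ≤ 8926 gives π(8926) = 1109. Numerical evaluation of the logarithmic integral gives Li(8926) ≈ 1128.82. The difference π(x) − Li(x) ≈ -19.82 is typically negative for small/moderate x (Li(x) overestimates), though Littlewood's theorem shows this sign changes infinitely often.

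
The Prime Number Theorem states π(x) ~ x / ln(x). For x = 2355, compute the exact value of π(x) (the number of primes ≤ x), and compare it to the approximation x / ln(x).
π(2355) = 349;  x/ln(x) ≈ 303.31;  relative error ≈ 13.09%.

Directly count primes up to 2355: π(2355) = 349. The PNT approximation gives 2355/ln(2355) ≈ 2355/7.76430 ≈ 303.31. Relative error (π(x) − x/ln(x)) / π(x) ≈ 13.09%; the approximation is known to undercount slightly (Li(x) is a better estimate).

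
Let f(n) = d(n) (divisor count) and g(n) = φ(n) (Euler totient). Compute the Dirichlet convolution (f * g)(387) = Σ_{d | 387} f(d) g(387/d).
(d * φ)(387) = 572

Divisors of 387: [1, 3, 9, 43, 129, 387]. For each d | 387:
  d = 1: d(1) · φ(387/1) = 1 · 252 = 252
  d = 3: d(3) · φ(387/3) = 2 · 84 = 168
  d = 9: d(9) · φ(387/9) = 3 · 42 = 126
  d = 43: d(43) · φ(387/43) = 2 · 6 = 12
  d = 129: d(129) · φ(387/129) = 4 · 2 = 8
  d = 387: d(387) · φ(387/387) = 6 · 1 = 6
Summing: (d * φ)(387) = 252 + 168 + 126 + 12 + 8 + 6 = 572.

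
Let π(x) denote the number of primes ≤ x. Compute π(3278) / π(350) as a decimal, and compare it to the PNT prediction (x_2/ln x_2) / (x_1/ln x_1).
π(3278)/π(350) = 462/70 ≈ 6.6000;  PNT prediction ≈ 6.7775.

π(350) = 70 and π(3278) = 462, so π(3278)/π(350) ≈ 6.6000. The PNT-predicted ratio is (3278/ln(3278)) / (350/ln(350)) ≈ 6.7775. The two agree to within a few percent, as expected.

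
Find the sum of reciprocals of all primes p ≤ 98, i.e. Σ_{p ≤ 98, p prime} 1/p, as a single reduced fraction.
Σ 1/p = 4156517583588203716343221884611037839/2305567963945518424753102147331756070

π(98) = 25, so the primes ≤ 98 are [2, 3, 5, 7, 11, 13, 17, 19, 23, 29, 31, 37, 41, 43, 47, 53, 59, 61, 67, 71, 73, 79, 83, 89, 97]. Summing 1/p over these primes: 4156517583588203716343221884611037839/2305567963945518424753102147331756070 ≈ 1.8028. Mertens estimate ln ln(98) + 0.2615 ≈ 1.7843.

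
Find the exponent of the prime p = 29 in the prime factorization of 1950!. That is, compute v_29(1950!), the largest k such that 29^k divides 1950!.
v_29(1950!) = 69

Legendre's formula: v_p(n!) = Σ_{k ≥ 1} ⌊n / p^k⌋. For p = 29, n = 1950, the terms are:
  ⌊1950/29^1⌋ = ⌊1950/29⌋ = 67
  ⌊1950/29^2⌋ = ⌊1950/841⌋ = 2
(the next term ⌊1950/29^3⌋ = 0, terminating the sum). Summing: v_29(1950!) = 67 + 2 = 69.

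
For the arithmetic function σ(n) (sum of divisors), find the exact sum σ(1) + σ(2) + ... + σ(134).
Σ_{n ≤ 134} σ(n) = 14795

Compute σ(n) for each 1 ≤ n ≤ 134: σ(1) = 1, σ(2) = 3, σ(3) = 4, σ(4) = 7, σ(5) = 6, σ(6) = 12, σ(7) = 8, σ(8) = 15, σ(9) = 13, σ(10) = 18, σ(11) = 12, σ(12) = 28, σ(13) = 14, σ(14) = 24, σ(15) = 24, σ(16) = 31, σ(17) = 18, σ(18) = 39, σ(19) = 20, σ(20) = 42, σ(21) = 32, σ(22) = 36, σ(23) = 24, σ(24) = 60, σ(25) = 31, σ(26) = 42, σ(27) = 40, σ(28) = 56, σ(29) = 30, σ(30) = 72, σ(31) = 32, σ(32) = 63, σ(33) = 48, σ(34) = 54, σ(35) = 48, σ(36) = 91, σ(37) = 38, σ(38) = 60, σ(39) = 56, σ(40) = 90, σ(41) = 42, σ(42) = 96, σ(43) = 44, σ(44) = 84, σ(45) = 78, σ(46) = 72, σ(47) = 48, σ(48) = 124, σ(49) = 57, σ(50) = 93, σ(51) = 72, σ(52) = 98, σ(53) = 54, σ(54) = 120, σ(55) = 72, σ(56) = 120, σ(57) = 80, σ(58) = 90, σ(59) = 60, σ(60) = 168, σ(61) = 62, σ(62) = 96, σ(63) = 104, σ(64) = 127, σ(65) = 84, σ(66) = 144, σ(67) = 68, σ(68) = 126, σ(69) = 96, σ(70) = 144, σ(71) = 72, σ(72) = 195, σ(73) = 74, σ(74) = 114, σ(75) = 124, σ(76) = 140, σ(77) = 96, σ(78) = 168, σ(79) = 80, σ(80) = 186, σ(81) = 121, σ(82) = 126, σ(83) = 84, σ(84) = 224, σ(85) = 108, σ(86) = 132, σ(87) = 120, σ(88) = 180, σ(89) = 90, σ(90) = 234, σ(91) = 112, σ(92) = 168, σ(93) = 128, σ(94) = 144, σ(95) = 120, σ(96) = 252, σ(97) = 98, σ(98) = 171, σ(99) = 156, σ(100) = 217, σ(101) = 102, σ(102) = 216, σ(103) = 104, σ(104) = 210, σ(105) = 192, σ(106) = 162, σ(107) = 108, σ(108) = 280, σ(109) = 110, σ(110) = 216, σ(111) = 152, σ(112) = 248, σ(113) = 114, σ(114) = 240, σ(115) = 144, σ(116) = 210, σ(117) = 182, σ(118) = 180, σ(119) = 144, σ(120) = 360, σ(121) = 133, σ(122) = 186, σ(123) = 168, σ(124) = 224, σ(125) = 156, σ(126) = 312, σ(127) = 128, σ(128) = 255, σ(129) = 176, σ(130) = 252, σ(131) = 132, σ(132) = 336, σ(133) = 160, σ(134) = 204. Summing all 134 values: 14795. (Average order: Σ_{n ≤ x} σ(n) ~ (π²/12) x². For x = 134, (π²/12)·134² ≈ 14768.22.)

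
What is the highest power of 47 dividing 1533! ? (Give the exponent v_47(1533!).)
v_47(1533!) = 32

Legendre's formula: v_p(n!) = Σ_{k ≥ 1} ⌊n / p^k⌋. For p = 47, n = 1533, the terms are:
  ⌊1533/47^1⌋ = ⌊1533/47⌋ = 32
(the next term ⌊1533/47^2⌋ = 0, terminating the sum). Summing: v_47(1533!) = 32 = 32.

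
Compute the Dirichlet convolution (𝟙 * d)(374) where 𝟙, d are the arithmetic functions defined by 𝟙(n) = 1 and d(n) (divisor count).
(𝟙 * d)(374) = 27

Divisors of 374: [1, 2, 11, 17, 22, 34, 187, 374]. For each d | 374:
  d = 1: 𝟙(1) · d(374/1) = 1 · 8 = 8
  d = 2: 𝟙(2) · d(374/2) = 1 · 4 = 4
  d = 11: 𝟙(11) · d(374/11) = 1 · 4 = 4
  d = 17: 𝟙(17) · d(374/17) = 1 · 4 = 4
  d = 22: 𝟙(22) · d(374/22) = 1 · 2 = 2
  d = 34: 𝟙(34) · d(374/34) = 1 · 2 = 2
  d = 187: 𝟙(187) · d(374/187) = 1 · 2 = 2
  d = 374: 𝟙(374) · d(374/374) = 1 · 1 = 1
Summing: (𝟙 * d)(374) = 8 + 4 + 4 + 4 + 2 + 2 + 2 + 1 = 27.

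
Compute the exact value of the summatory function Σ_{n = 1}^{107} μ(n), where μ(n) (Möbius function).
Σ_{n ≤ 107} μ(n) = -3

Compute μ(n) for each 1 ≤ n ≤ 107: μ(1) = 1, μ(2) = -1, μ(3) = -1, μ(4) = 0, μ(5) = -1, μ(6) = 1, μ(7) = -1, μ(8) = 0, μ(9) = 0, μ(10) = 1, μ(11) = -1, μ(12) = 0, μ(13) = -1, μ(14) = 1, μ(15) = 1, μ(16) = 0, μ(17) = -1, μ(18) = 0, μ(19) = -1, μ(20) = 0, μ(21) = 1, μ(22) = 1, μ(23) = -1, μ(24) = 0, μ(25) = 0, μ(26) = 1, μ(27) = 0, μ(28) = 0, μ(29) = -1, μ(30) = -1, μ(31) = -1, μ(32) = 0, μ(33) = 1, μ(34) = 1, μ(35) = 1, μ(36) = 0, μ(37) = -1, μ(38) = 1, μ(39) = 1, μ(40) = 0, μ(41) = -1, μ(42) = -1, μ(43) = -1, μ(44) = 0, μ(45) = 0, μ(46) = 1, μ(47) = -1, μ(48) = 0, μ(49) = 0, μ(50) = 0, μ(51) = 1, μ(52) = 0, μ(53) = -1, μ(54) = 0, μ(55) = 1, μ(56) = 0, μ(57) = 1, μ(58) = 1, μ(59) = -1, μ(60) = 0, μ(61) = -1, μ(62) = 1, μ(63) = 0, μ(64) = 0, μ(65) = 1, μ(66) = -1, μ(67) = -1, μ(68) = 0, μ(69) = 1, μ(70) = -1, μ(71) = -1, μ(72) = 0, μ(73) = -1, μ(74) = 1, μ(75) = 0, μ(76) = 0, μ(77) = 1, μ(78) = -1, μ(79) = -1, μ(80) = 0, μ(81) = 0, μ(82) = 1, μ(83) = -1, μ(84) = 0, μ(85) = 1, μ(86) = 1, μ(87) = 1, μ(88) = 0, μ(89) = -1, μ(90) = 0, μ(91) = 1, μ(92) = 0, μ(93) = 1, μ(94) = 1, μ(95) = 1, μ(96) = 0, μ(97) = -1, μ(98) = 0, μ(99) = 0, μ(100) = 0, μ(101) = -1, μ(102) = -1, μ(103) = -1, μ(104) = 0, μ(105) = -1, μ(106) = 1, μ(107) = -1. Summing all 107 values: -3. (Mertens function M(x) = Σ_{n ≤ x} μ(n); on average M(x) should be small (PNT ⟺ M(x) = o(x)).)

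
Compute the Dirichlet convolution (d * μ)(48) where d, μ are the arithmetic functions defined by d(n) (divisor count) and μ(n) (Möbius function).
(d * μ)(48) = 1

Divisors of 48: [1, 2, 3, 4, 6, 8, 12, 16, 24, 48]. For each d | 48:
  d = 1: d(1) · μ(48/1) = 1 · 0 = 0
  d = 2: d(2) · μ(48/2) = 2 · 0 = 0
  d = 3: d(3) · μ(48/3) = 2 · 0 = 0
  d = 4: d(4) · μ(48/4) = 3 · 0 = 0
  d = 6: d(6) · μ(48/6) = 4 · 0 = 0
  d = 8: d(8) · μ(48/8) = 4 · 1 = 4
  d = 12: d(12) · μ(48/12) = 6 · 0 = 0
  d = 16: d(16) · μ(48/16) = 5 · -1 = -5
  d = 24: d(24) · μ(48/24) = 8 · -1 = -8
  d = 48: d(48) · μ(48/48) = 10 · 1 = 10
Summing: (d * μ)(48) = 0 + 0 + 0 + 0 + 0 + 4 + 0 + -5 + -8 + 10 = 1.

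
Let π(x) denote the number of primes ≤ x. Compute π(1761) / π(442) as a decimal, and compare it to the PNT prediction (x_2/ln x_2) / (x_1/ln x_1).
π(1761)/π(442) = 274/85 ≈ 3.2235;  PNT prediction ≈ 3.2473.

π(442) = 85 and π(1761) = 274, so π(1761)/π(442) ≈ 3.2235. The PNT-predicted ratio is (1761/ln(1761)) / (442/ln(442)) ≈ 3.2473. The two agree to within a few percent, as expected.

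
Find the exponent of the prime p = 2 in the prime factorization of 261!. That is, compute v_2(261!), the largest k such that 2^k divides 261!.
v_2(261!) = 258

Legendre's formula: v_p(n!) = Σ_{k ≥ 1} ⌊n / p^k⌋. For p = 2, n = 261, the terms are:
  ⌊261/2^1⌋ = ⌊261/2⌋ = 130
  ⌊261/2^2⌋ = ⌊261/4⌋ = 65
  ⌊261/2^3⌋ = ⌊261/8⌋ = 32
  ⌊261/2^4⌋ = ⌊261/16⌋ = 16
  ⌊261/2^5⌋ = ⌊261/32⌋ = 8
  ⌊261/2^6⌋ = ⌊261/64⌋ = 4
  ⌊261/2^7⌋ = ⌊261/128⌋ = 2
  ⌊261/2^8⌋ = ⌊261/256⌋ = 1
(the next term ⌊261/2^9⌋ = 0, terminating the sum). Summing: v_2(261!) = 130 + 65 + 32 + 16 + 8 + 4 + 2 + 1 = 258.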